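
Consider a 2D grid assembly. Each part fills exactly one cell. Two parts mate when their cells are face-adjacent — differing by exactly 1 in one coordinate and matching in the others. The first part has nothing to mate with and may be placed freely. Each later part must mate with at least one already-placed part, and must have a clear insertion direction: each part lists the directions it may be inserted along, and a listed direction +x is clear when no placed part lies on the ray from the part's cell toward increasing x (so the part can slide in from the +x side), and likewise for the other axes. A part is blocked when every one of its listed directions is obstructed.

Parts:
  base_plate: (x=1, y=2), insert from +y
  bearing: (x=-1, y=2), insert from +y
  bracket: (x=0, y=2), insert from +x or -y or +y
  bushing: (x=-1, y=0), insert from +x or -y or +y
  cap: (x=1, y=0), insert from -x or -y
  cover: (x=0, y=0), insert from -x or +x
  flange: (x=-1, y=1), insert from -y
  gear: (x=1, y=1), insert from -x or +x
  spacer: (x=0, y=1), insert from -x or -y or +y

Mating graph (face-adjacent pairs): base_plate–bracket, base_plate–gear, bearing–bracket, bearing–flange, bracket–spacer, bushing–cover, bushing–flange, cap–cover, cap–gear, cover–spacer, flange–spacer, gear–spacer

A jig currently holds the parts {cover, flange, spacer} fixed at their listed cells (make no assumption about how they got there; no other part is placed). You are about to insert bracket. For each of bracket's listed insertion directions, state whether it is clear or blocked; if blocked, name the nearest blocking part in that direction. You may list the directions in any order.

+x: ray from bracket(0, 2) has no placed part ⇒ clear
-y: nearest on ray is spacer@(0, 1) ⇒ blocked
+y: ray from bracket(0, 2) has no placed part ⇒ clear

+x: clear; +y: clear; -y: blocked by spacer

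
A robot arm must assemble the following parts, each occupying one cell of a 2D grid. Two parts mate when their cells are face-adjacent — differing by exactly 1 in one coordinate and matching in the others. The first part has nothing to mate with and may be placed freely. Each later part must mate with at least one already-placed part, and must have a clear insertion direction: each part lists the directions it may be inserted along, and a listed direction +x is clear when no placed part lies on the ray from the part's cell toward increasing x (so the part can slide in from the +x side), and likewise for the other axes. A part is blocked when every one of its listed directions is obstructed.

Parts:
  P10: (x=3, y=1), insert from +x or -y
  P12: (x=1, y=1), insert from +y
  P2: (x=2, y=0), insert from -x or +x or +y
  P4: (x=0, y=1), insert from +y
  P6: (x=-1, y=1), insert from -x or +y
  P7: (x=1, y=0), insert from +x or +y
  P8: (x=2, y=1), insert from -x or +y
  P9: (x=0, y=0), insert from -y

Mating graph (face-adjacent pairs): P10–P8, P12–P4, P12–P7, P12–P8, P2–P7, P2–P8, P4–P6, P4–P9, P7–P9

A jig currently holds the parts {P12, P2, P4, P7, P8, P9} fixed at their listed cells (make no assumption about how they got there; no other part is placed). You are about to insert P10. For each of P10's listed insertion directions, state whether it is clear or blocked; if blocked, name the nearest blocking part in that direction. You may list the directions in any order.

+x: clear; -y: clear

+x: ray from P10(3, 1) has no placed part ⇒ clear
-y: ray from P10(3, 1) has no placed part ⇒ clear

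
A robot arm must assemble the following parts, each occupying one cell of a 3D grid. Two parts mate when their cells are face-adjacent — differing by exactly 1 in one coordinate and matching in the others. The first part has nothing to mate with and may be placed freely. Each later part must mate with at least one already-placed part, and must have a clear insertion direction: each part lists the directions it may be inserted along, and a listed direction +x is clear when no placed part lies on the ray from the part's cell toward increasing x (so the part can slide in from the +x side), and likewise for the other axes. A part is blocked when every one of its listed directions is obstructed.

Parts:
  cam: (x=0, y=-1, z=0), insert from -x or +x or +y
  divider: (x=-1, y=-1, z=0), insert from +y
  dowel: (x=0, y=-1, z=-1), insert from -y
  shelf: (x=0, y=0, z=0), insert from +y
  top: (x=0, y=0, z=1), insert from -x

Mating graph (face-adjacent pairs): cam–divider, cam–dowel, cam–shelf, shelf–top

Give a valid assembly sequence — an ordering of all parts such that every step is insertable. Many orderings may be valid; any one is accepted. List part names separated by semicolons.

1. cam@(0, -1, 0) [-x clear] — {cam}
2. divider@(-1, -1, 0) [+y clear] — {cam, divider}
3. dowel@(0, -1, -1) [-y clear] — {cam, divider, dowel}
4. shelf@(0, 0, 0) [+y clear] — {cam, divider, dowel, shelf}
5. top@(0, 0, 1) [-x clear] — {cam, divider, dowel, shelf, top}

cam; divider; dowel; shelf; top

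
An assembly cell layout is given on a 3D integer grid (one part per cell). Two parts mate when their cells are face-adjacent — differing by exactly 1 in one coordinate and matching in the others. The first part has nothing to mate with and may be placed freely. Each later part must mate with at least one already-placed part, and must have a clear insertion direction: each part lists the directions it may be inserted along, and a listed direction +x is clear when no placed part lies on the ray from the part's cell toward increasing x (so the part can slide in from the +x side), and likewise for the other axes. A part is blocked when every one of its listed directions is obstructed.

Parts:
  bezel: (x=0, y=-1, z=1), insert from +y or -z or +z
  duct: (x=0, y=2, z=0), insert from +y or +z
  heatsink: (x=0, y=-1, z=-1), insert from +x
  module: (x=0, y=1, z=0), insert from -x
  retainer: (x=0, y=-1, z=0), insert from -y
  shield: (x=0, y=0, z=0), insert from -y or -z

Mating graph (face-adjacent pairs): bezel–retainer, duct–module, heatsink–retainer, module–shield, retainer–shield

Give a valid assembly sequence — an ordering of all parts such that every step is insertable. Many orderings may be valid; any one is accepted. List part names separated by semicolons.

module; shield; retainer; bezel; heatsink; duct

1. module@(0, 1, 0) [-x clear] — {module}
2. shield@(0, 0, 0) [-y clear] — {module, shield}
3. retainer@(0, -1, 0) [-y clear] — {module, retainer, shield}
4. bezel@(0, -1, 1) [+y clear] — {bezel, module, retainer, shield}
5. heatsink@(0, -1, -1) [+x clear] — {bezel, heatsink, module, retainer, shield}
6. duct@(0, 2, 0) [+y clear] — {bezel, duct, heatsink, module, retainer, shield}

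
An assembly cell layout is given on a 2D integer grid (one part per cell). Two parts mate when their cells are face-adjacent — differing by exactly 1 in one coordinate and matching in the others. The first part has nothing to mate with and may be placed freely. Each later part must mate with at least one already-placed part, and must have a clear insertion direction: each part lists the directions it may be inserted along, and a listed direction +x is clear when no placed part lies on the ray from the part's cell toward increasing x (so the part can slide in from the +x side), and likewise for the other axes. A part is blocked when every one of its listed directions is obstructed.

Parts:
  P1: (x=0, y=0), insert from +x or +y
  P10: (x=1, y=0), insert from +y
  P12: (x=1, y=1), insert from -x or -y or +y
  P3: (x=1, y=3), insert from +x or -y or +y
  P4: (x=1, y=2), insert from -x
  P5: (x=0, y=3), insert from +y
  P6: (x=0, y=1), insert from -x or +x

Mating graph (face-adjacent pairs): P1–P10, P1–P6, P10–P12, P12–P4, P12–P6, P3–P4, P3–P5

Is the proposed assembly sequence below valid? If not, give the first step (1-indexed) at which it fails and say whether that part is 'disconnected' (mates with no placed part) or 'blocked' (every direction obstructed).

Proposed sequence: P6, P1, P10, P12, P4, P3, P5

Valid

1. P6@(0, 1) [-x clear] — {P6}
2. P1@(0, 0) [+x clear] — {P1, P6}
3. P10@(1, 0) [+y clear] — {P1, P10, P6}
4. P12@(1, 1) [+y clear] — {P1, P10, P12, P6}
5. P4@(1, 2) [-x clear] — {P1, P10, P12, P4, P6}
6. P3@(1, 3) [+x clear] — {P1, P10, P12, P3, P4, P6}
7. P5@(0, 3) [+y clear] — {P1, P10, P12, P3, P4, P5, P6}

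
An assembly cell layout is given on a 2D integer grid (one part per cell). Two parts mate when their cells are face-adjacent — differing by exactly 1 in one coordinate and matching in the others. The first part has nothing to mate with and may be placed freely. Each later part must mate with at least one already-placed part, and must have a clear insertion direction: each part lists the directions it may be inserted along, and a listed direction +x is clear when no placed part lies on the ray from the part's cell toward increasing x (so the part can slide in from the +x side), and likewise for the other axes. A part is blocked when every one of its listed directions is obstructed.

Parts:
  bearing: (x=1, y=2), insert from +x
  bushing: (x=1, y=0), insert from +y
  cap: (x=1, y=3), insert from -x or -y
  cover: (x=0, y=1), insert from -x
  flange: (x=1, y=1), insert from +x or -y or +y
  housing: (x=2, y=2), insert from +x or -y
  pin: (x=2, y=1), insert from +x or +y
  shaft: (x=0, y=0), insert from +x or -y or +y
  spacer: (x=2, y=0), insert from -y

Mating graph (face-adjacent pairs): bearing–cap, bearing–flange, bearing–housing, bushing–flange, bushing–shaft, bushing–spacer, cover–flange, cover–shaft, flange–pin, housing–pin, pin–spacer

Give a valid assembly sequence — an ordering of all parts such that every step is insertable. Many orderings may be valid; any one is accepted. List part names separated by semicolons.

1. pin@(2, 1) [+x clear] — {pin}
2. spacer@(2, 0) [-y clear] — {pin, spacer}
3. bushing@(1, 0) [+y clear] — {bushing, pin, spacer}
4. flange@(1, 1) [+y clear] — {bushing, flange, pin, spacer}
5. bearing@(1, 2) [+x clear] — {bearing, bushing, flange, pin, spacer}
6. housing@(2, 2) [+x clear] — {bearing, bushing, flange, housing, pin, spacer}
7. cap@(1, 3) [-x clear] — {bearing, bushing, cap, flange, housing, pin, spacer}
8. cover@(0, 1) [-x clear] — {bearing, bushing, cap, cover, flange, housing, pin, spacer}
9. shaft@(0, 0) [-y clear] — {bearing, bushing, cap, cover, flange, housing, pin, shaft, spacer}

pin; spacer; bushing; flange; bearing; housing; cap; cover; shaft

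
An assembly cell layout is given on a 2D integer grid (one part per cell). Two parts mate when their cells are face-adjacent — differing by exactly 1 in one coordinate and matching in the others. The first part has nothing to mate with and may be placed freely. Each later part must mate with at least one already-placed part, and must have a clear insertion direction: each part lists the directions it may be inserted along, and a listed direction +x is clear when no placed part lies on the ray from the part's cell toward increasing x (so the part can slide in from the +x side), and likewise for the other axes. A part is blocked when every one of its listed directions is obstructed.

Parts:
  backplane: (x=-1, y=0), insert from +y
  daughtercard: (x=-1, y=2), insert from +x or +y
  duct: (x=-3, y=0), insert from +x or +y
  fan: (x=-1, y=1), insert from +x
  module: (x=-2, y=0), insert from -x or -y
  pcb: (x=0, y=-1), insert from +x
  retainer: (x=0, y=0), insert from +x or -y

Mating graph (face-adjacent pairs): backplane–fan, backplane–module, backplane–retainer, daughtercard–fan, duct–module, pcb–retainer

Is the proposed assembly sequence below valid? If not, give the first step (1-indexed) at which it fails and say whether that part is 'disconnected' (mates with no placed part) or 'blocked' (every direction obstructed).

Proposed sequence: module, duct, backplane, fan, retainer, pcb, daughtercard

1. module@(-2, 0) [-x clear] — {module}
2. duct@(-3, 0) [+y clear] — {duct, module}
3. backplane@(-1, 0) [+y clear] — {backplane, duct, module}
4. fan@(-1, 1) [+x clear] — {backplane, duct, fan, module}
5. retainer@(0, 0) [+x clear] — {backplane, duct, fan, module, retainer}
6. pcb@(0, -1) [+x clear] — {backplane, duct, fan, module, pcb, retainer}
7. daughtercard@(-1, 2) [+x clear] — {backplane, daughtercard, duct, fan, module, pcb, retainer}

Valid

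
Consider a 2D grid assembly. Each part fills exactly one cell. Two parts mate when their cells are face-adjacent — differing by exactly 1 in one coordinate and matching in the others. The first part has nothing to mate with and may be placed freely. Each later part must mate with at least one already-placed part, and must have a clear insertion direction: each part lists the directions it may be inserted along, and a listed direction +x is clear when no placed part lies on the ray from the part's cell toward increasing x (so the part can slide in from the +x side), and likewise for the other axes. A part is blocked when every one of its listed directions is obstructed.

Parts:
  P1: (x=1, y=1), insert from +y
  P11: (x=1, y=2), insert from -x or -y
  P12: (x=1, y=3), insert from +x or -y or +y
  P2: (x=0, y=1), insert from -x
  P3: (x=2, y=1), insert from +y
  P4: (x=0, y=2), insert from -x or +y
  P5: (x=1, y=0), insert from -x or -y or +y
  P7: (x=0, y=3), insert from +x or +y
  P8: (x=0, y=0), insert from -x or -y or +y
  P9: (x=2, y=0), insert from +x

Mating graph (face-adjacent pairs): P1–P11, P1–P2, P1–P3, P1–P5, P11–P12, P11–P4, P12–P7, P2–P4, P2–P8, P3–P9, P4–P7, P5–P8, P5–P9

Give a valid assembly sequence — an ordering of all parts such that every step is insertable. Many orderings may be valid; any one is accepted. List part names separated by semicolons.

P9; P3; P1; P2; P5; P8; P11; P4; P7; P12

1. P9@(2, 0) [+x clear] — {P9}
2. P3@(2, 1) [+y clear] — {P3, P9}
3. P1@(1, 1) [+y clear] — {P1, P3, P9}
4. P2@(0, 1) [-x clear] — {P1, P2, P3, P9}
5. P5@(1, 0) [-x clear] — {P1, P2, P3, P5, P9}
6. P8@(0, 0) [-x clear] — {P1, P2, P3, P5, P8, P9}
7. P11@(1, 2) [-x clear] — {P1, P11, P2, P3, P5, P8, P9}
8. P4@(0, 2) [-x clear] — {P1, P11, P2, P3, P4, P5, P8, P9}
9. P7@(0, 3) [+x clear] — {P1, P11, P2, P3, P4, P5, P7, P8, P9}
10. P12@(1, 3) [+x clear] — {P1, P11, P12, P2, P3, P4, P5, P7, P8, P9}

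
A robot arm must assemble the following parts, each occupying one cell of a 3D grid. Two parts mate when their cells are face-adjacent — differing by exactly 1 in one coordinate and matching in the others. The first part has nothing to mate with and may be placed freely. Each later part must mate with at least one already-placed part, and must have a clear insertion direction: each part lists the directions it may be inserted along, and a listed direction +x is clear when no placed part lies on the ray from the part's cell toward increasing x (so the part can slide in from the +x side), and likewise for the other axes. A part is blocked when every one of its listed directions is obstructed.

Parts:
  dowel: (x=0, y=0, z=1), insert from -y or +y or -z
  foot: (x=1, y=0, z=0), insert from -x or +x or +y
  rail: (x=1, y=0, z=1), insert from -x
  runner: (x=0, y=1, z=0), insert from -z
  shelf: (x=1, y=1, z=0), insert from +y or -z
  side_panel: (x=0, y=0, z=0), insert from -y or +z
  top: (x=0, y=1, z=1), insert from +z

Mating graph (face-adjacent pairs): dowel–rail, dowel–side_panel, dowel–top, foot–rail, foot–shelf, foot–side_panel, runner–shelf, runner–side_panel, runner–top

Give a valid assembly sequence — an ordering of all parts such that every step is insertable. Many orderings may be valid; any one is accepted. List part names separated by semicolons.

1. foot@(1, 0, 0) [-x clear] — {foot}
2. shelf@(1, 1, 0) [+y clear] — {foot, shelf}
3. runner@(0, 1, 0) [-z clear] — {foot, runner, shelf}
4. side_panel@(0, 0, 0) [-y clear] — {foot, runner, shelf, side_panel}
5. top@(0, 1, 1) [+z clear] — {foot, runner, shelf, side_panel, top}
6. rail@(1, 0, 1) [-x clear] — {foot, rail, runner, shelf, side_panel, top}
7. dowel@(0, 0, 1) [-y clear] — {dowel, foot, rail, runner, shelf, side_panel, top}

foot; shelf; runner; side_panel; top; rail; dowel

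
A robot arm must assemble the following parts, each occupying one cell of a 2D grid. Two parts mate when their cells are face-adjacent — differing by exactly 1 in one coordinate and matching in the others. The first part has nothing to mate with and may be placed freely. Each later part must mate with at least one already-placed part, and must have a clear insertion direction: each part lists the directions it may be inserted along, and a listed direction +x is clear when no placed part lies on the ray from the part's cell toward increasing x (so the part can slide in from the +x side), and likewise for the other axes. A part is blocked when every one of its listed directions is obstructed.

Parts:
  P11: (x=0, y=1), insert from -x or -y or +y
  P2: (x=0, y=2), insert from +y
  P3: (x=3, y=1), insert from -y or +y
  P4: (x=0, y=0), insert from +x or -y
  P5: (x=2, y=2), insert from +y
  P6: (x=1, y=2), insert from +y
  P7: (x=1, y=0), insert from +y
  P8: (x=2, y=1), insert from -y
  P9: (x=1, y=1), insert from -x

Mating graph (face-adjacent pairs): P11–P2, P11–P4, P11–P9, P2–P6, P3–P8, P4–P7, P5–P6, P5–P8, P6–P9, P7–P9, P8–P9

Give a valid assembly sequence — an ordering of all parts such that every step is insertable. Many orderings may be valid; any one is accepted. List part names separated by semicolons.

P7; P4; P9; P6; P5; P8; P2; P3; P11

1. P7@(1, 0) [+y clear] — {P7}
2. P4@(0, 0) [-y clear] — {P4, P7}
3. P9@(1, 1) [-x clear] — {P4, P7, P9}
4. P6@(1, 2) [+y clear] — {P4, P6, P7, P9}
5. P5@(2, 2) [+y clear] — {P4, P5, P6, P7, P9}
6. P8@(2, 1) [-y clear] — {P4, P5, P6, P7, P8, P9}
7. P2@(0, 2) [+y clear] — {P2, P4, P5, P6, P7, P8, P9}
8. P3@(3, 1) [-y clear] — {P2, P3, P4, P5, P6, P7, P8, P9}
9. P11@(0, 1) [-x clear] — {P11, P2, P3, P4, P5, P6, P7, P8, P9}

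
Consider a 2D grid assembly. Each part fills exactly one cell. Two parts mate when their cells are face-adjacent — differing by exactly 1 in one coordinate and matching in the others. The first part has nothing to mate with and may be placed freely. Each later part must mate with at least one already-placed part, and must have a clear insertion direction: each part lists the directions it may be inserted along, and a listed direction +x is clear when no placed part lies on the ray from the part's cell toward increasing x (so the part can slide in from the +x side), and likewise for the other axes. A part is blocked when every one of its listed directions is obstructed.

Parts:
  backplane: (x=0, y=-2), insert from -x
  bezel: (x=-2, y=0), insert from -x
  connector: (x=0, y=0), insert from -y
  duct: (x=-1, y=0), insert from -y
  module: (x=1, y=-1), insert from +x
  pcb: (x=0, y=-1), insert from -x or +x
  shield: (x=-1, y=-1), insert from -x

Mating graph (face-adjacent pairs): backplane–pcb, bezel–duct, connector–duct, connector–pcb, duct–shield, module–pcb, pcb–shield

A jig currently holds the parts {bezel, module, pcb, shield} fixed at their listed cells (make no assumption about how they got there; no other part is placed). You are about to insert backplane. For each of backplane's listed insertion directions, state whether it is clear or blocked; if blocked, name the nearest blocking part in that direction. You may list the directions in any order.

-x: ray from backplane(0, -2) has no placed part ⇒ clear

-x: clear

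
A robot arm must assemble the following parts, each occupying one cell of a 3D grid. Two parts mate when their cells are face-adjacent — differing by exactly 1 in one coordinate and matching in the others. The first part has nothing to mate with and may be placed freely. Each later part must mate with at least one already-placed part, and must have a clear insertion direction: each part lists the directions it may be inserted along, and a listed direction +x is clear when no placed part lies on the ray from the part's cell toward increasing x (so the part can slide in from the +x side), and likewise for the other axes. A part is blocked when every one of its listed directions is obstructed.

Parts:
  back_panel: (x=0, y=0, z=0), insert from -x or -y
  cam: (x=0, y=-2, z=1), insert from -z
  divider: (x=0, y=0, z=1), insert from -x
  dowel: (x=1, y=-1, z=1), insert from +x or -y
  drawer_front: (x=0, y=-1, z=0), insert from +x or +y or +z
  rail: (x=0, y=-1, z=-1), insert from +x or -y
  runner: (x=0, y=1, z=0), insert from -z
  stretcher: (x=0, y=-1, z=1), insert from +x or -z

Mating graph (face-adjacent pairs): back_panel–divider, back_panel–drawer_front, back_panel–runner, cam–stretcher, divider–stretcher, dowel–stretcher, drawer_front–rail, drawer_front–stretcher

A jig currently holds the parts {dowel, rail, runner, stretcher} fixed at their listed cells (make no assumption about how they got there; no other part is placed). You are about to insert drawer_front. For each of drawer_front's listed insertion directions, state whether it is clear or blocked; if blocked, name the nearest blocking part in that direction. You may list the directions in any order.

+x: clear; +y: blocked by runner; +z: blocked by stretcher

+x: ray from drawer_front(0, -1, 0) has no placed part ⇒ clear
+y: nearest on ray is runner@(0, 1, 0) ⇒ blocked
+z: nearest on ray is stretcher@(0, -1, 1) ⇒ blocked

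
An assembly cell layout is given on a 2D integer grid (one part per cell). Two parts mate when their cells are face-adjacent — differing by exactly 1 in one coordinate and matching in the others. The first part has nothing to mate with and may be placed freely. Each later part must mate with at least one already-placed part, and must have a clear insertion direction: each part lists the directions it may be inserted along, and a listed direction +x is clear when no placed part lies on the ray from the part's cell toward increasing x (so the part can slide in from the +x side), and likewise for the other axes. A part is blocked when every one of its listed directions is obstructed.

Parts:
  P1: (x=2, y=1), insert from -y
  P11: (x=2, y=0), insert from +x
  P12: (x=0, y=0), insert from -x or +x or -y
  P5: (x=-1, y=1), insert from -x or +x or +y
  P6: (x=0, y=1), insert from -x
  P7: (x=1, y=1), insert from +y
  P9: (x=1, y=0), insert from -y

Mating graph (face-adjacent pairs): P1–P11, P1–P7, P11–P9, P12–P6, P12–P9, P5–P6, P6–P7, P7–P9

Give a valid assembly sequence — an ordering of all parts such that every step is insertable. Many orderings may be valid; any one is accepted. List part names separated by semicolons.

1. P7@(1, 1) [+y clear] — {P7}
2. P6@(0, 1) [-x clear] — {P6, P7}
3. P12@(0, 0) [-x clear] — {P12, P6, P7}
4. P1@(2, 1) [-y clear] — {P1, P12, P6, P7}
5. P11@(2, 0) [+x clear] — {P1, P11, P12, P6, P7}
6. P9@(1, 0) [-y clear] — {P1, P11, P12, P6, P7, P9}
7. P5@(-1, 1) [-x clear] — {P1, P11, P12, P5, P6, P7, P9}

P7; P6; P12; P1; P11; P9; P5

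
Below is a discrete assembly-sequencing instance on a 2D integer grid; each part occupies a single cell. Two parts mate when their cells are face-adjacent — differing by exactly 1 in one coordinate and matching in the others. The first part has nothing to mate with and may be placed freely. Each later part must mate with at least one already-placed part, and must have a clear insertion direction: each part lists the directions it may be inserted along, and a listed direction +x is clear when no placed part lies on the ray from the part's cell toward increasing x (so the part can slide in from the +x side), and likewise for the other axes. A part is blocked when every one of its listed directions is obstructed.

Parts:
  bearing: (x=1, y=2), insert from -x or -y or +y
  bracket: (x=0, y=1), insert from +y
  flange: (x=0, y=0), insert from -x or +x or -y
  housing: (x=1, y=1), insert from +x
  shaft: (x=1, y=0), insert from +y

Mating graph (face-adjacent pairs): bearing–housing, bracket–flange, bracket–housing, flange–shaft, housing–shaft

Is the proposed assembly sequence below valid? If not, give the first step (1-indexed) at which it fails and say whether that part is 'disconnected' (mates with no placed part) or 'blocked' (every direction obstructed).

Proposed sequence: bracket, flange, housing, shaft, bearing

Invalid at step 4 (blocked)

1. bracket@(0, 1) [+y clear] — {bracket}
2. flange@(0, 0) [-x clear] — {bracket, flange}
3. housing@(1, 1) [+x clear] — {bracket, flange, housing}
4. shaft@(1, 0) — +y all obstructed ⇒ blocked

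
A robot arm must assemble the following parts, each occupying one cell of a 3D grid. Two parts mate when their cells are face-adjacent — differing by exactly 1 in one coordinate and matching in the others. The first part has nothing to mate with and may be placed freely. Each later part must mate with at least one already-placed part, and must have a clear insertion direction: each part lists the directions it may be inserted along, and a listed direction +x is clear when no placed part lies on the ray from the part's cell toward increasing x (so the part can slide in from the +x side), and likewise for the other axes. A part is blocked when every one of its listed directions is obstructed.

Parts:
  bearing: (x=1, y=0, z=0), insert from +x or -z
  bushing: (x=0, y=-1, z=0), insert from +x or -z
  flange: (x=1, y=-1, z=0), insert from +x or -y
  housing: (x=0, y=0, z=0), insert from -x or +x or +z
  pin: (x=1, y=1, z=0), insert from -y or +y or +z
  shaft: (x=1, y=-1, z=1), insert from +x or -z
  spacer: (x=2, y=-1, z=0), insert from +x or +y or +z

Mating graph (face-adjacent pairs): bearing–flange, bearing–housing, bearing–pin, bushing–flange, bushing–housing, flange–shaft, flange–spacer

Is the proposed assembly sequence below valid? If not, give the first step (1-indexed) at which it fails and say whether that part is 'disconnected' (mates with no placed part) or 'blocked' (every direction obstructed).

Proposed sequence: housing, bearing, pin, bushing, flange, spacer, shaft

Valid

1. housing@(0, 0, 0) [-x clear] — {housing}
2. bearing@(1, 0, 0) [+x clear] — {bearing, housing}
3. pin@(1, 1, 0) [+y clear] — {bearing, housing, pin}
4. bushing@(0, -1, 0) [+x clear] — {bearing, bushing, housing, pin}
5. flange@(1, -1, 0) [+x clear] — {bearing, bushing, flange, housing, pin}
6. spacer@(2, -1, 0) [+x clear] — {bearing, bushing, flange, housing, pin, spacer}
7. shaft@(1, -1, 1) [+x clear] — {bearing, bushing, flange, housing, pin, shaft, spacer}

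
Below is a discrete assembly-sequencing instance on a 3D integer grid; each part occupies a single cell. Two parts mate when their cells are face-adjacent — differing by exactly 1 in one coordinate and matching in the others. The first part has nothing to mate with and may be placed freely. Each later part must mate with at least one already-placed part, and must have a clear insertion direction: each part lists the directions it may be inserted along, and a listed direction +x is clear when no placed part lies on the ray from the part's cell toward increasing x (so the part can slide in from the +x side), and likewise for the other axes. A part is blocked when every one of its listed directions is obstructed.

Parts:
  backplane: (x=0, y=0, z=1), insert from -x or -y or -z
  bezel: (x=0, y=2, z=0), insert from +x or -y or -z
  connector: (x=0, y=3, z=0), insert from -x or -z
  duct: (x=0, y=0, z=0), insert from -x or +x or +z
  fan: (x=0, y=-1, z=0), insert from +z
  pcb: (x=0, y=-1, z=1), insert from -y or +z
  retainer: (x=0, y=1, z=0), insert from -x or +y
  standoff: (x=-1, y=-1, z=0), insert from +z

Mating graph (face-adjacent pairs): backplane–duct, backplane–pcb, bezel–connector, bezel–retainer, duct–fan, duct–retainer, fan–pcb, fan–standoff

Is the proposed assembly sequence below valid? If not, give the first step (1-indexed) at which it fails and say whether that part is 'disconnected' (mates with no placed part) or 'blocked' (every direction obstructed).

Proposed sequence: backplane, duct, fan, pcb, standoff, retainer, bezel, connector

1. backplane@(0, 0, 1) [-x clear] — {backplane}
2. duct@(0, 0, 0) [-x clear] — {backplane, duct}
3. fan@(0, -1, 0) [+z clear] — {backplane, duct, fan}
4. pcb@(0, -1, 1) [-y clear] — {backplane, duct, fan, pcb}
5. standoff@(-1, -1, 0) [+z clear] — {backplane, duct, fan, pcb, standoff}
6. retainer@(0, 1, 0) [-x clear] — {backplane, duct, fan, pcb, retainer, standoff}
7. bezel@(0, 2, 0) [+x clear] — {backplane, bezel, duct, fan, pcb, retainer, standoff}
8. connector@(0, 3, 0) [-x clear] — {backplane, bezel, connector, duct, fan, pcb, retainer, standoff}

Valid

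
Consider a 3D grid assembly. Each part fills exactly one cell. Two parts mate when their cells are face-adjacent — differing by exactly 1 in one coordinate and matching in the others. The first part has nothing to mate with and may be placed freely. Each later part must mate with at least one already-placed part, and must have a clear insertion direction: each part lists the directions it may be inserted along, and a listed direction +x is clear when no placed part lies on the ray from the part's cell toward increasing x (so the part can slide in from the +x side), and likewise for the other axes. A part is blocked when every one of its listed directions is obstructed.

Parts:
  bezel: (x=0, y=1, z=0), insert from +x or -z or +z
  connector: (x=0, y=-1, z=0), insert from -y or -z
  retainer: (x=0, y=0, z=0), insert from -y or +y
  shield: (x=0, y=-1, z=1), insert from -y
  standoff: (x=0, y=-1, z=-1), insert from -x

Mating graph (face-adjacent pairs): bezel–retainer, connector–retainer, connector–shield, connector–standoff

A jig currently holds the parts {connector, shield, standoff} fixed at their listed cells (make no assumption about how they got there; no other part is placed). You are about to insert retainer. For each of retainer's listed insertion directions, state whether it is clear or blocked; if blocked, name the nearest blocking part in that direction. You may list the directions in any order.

+y: clear; -y: blocked by connector

-y: nearest on ray is connector@(0, -1, 0) ⇒ blocked
+y: ray from retainer(0, 0, 0) has no placed part ⇒ clear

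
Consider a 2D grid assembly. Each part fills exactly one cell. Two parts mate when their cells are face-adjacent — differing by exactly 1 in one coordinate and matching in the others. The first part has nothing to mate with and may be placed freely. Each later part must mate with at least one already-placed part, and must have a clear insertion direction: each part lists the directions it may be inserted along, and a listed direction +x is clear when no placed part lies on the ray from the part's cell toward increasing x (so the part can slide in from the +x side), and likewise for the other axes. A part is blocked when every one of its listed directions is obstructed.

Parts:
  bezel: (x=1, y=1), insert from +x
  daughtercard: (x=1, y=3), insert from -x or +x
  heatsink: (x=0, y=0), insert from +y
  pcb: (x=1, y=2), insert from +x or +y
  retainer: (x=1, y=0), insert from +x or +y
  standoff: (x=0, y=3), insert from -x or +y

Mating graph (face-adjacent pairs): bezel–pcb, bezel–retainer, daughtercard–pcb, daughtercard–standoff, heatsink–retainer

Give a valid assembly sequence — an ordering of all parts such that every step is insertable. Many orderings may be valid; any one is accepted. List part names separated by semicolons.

daughtercard; pcb; bezel; retainer; heatsink; standoff

1. daughtercard@(1, 3) [-x clear] — {daughtercard}
2. pcb@(1, 2) [+x clear] — {daughtercard, pcb}
3. bezel@(1, 1) [+x clear] — {bezel, daughtercard, pcb}
4. retainer@(1, 0) [+x clear] — {bezel, daughtercard, pcb, retainer}
5. heatsink@(0, 0) [+y clear] — {bezel, daughtercard, heatsink, pcb, retainer}
6. standoff@(0, 3) [-x clear] — {bezel, daughtercard, heatsink, pcb, retainer, standoff}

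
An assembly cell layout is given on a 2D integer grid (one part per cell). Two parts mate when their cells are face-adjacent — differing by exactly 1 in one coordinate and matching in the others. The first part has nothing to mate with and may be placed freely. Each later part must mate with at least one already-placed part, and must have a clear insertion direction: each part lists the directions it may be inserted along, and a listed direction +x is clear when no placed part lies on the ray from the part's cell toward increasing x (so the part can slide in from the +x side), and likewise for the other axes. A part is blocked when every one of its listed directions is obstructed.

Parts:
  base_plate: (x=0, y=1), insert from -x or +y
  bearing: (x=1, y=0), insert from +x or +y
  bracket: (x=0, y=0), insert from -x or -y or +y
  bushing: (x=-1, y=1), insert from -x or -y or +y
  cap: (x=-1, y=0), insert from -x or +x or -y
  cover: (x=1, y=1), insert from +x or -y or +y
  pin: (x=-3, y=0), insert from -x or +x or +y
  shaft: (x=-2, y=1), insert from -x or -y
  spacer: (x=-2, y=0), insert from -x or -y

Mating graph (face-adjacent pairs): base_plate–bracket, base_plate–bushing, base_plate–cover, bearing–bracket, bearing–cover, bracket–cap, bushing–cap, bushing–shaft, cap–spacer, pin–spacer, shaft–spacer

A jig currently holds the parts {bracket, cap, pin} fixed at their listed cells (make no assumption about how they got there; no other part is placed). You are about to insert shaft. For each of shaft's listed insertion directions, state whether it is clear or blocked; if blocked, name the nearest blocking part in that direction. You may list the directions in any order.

-x: clear; -y: clear

-x: ray from shaft(-2, 1) has no placed part ⇒ clear
-y: ray from shaft(-2, 1) has no placed part ⇒ clear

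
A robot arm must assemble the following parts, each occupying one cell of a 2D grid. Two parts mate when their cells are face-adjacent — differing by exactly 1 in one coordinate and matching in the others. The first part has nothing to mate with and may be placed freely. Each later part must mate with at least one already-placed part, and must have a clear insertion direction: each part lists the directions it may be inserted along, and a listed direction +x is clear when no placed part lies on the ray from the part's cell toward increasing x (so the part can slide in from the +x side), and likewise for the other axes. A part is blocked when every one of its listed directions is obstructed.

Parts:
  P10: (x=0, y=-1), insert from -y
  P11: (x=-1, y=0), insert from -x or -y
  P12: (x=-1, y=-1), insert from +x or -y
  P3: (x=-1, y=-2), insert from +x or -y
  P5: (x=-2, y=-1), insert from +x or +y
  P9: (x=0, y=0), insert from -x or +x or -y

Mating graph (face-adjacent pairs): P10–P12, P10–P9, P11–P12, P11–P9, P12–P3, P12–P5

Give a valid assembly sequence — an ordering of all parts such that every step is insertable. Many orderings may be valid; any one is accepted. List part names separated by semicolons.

1. P5@(-2, -1) [+x clear] — {P5}
2. P12@(-1, -1) [+x clear] — {P12, P5}
3. P3@(-1, -2) [+x clear] — {P12, P3, P5}
4. P11@(-1, 0) [-x clear] — {P11, P12, P3, P5}
5. P9@(0, 0) [+x clear] — {P11, P12, P3, P5, P9}
6. P10@(0, -1) [-y clear] — {P10, P11, P12, P3, P5, P9}

P5; P12; P3; P11; P9; P10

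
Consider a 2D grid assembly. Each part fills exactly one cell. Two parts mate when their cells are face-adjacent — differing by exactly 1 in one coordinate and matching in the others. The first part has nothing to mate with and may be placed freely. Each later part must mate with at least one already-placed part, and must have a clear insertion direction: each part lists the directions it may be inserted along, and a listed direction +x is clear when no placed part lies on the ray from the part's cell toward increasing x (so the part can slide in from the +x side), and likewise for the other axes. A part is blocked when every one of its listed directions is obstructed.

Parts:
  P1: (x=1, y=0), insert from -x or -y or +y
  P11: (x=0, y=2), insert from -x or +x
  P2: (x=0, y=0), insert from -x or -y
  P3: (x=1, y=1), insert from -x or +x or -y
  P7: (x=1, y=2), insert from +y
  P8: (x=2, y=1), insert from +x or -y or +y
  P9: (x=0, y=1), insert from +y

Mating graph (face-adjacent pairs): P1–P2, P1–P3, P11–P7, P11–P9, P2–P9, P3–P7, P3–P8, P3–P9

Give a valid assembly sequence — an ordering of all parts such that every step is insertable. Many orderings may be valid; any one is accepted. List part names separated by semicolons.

P3; P9; P2; P8; P1; P11; P7

1. P3@(1, 1) [-x clear] — {P3}
2. P9@(0, 1) [+y clear] — {P3, P9}
3. P2@(0, 0) [-x clear] — {P2, P3, P9}
4. P8@(2, 1) [+x clear] — {P2, P3, P8, P9}
5. P1@(1, 0) [-y clear] — {P1, P2, P3, P8, P9}
6. P11@(0, 2) [-x clear] — {P1, P11, P2, P3, P8, P9}
7. P7@(1, 2) [+y clear] — {P1, P11, P2, P3, P7, P8, P9}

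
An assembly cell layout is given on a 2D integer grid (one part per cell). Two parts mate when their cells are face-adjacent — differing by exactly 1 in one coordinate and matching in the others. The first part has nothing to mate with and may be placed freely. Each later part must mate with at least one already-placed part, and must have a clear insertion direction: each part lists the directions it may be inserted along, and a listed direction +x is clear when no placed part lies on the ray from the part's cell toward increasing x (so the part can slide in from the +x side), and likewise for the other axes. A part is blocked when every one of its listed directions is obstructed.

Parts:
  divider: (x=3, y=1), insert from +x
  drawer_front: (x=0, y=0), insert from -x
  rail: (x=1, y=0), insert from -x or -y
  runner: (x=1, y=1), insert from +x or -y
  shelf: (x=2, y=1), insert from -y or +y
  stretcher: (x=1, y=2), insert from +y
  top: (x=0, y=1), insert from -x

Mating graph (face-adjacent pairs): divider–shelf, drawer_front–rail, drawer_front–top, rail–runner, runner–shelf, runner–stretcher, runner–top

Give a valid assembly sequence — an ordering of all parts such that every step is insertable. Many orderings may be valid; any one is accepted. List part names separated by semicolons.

1. runner@(1, 1) [+x clear] — {runner}
2. stretcher@(1, 2) [+y clear] — {runner, stretcher}
3. rail@(1, 0) [-x clear] — {rail, runner, stretcher}
4. drawer_front@(0, 0) [-x clear] — {drawer_front, rail, runner, stretcher}
5. shelf@(2, 1) [-y clear] — {drawer_front, rail, runner, shelf, stretcher}
6. divider@(3, 1) [+x clear] — {divider, drawer_front, rail, runner, shelf, stretcher}
7. top@(0, 1) [-x clear] — {divider, drawer_front, rail, runner, shelf, stretcher, top}

runner; stretcher; rail; drawer_front; shelf; divider; top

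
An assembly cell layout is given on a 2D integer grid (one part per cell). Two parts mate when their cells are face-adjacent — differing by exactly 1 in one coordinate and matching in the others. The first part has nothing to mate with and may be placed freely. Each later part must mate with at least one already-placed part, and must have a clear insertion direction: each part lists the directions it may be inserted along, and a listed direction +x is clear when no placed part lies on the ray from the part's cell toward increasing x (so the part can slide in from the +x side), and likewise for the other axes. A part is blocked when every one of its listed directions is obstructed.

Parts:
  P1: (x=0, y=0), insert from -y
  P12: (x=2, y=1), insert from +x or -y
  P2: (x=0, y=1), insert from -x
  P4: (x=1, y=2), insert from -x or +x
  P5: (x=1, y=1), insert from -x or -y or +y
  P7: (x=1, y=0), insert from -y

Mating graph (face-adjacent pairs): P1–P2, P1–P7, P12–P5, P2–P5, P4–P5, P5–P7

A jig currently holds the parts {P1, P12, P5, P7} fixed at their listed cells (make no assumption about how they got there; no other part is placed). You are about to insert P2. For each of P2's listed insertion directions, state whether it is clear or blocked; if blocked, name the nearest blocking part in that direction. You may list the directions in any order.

-x: clear

-x: ray from P2(0, 1) has no placed part ⇒ clear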